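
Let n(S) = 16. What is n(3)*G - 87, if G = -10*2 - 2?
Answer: -439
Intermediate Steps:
G = -22 (G = -20 - 2 = -22)
n(3)*G - 87 = 16*(-22) - 87 = -352 - 87 = -439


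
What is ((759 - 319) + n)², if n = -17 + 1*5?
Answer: 183184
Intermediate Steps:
n = -12 (n = -17 + 5 = -12)
((759 - 319) + n)² = ((759 - 319) - 12)² = (440 - 12)² = 428² = 183184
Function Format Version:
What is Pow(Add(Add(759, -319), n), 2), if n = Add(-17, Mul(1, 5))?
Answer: 183184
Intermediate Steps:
n = -12 (n = Add(-17, 5) = -12)
Pow(Add(Add(759, -319), n), 2) = Pow(Add(Add(759, -319), -12), 2) = Pow(Add(440, -12), 2) = Pow(428, 2) = 183184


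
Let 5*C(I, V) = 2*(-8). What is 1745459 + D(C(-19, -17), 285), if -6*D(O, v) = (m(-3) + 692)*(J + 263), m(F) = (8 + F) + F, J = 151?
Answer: 1697573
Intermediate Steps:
C(I, V) = -16/5 (C(I, V) = (2*(-8))/5 = (1/5)*(-16) = -16/5)
m(F) = 8 + 2*F
D(O, v) = -47886 (D(O, v) = -((8 + 2*(-3)) + 692)*(151 + 263)/6 = -((8 - 6) + 692)*414/6 = -(2 + 692)*414/6 = -347*414/3 = -1/6*287316 = -47886)
1745459 + D(C(-19, -17), 285) = 1745459 - 47886 = 1697573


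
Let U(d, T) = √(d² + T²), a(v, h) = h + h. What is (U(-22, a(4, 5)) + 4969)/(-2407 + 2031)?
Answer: -4969/376 - √146/188 ≈ -13.280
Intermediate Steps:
a(v, h) = 2*h
U(d, T) = √(T² + d²)
(U(-22, a(4, 5)) + 4969)/(-2407 + 2031) = (√((2*5)² + (-22)²) + 4969)/(-2407 + 2031) = (√(10² + 484) + 4969)/(-376) = (√(100 + 484) + 4969)*(-1/376) = (√584 + 4969)*(-1/376) = (2*√146 + 4969)*(-1/376) = (4969 + 2*√146)*(-1/376) = -4969/376 - √146/188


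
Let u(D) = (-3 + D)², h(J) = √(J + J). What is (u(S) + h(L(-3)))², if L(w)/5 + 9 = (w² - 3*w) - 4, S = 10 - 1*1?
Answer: 1346 + 360*√2 ≈ 1855.1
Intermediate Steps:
S = 9 (S = 10 - 1 = 9)
L(w) = -65 - 15*w + 5*w² (L(w) = -45 + 5*((w² - 3*w) - 4) = -45 + 5*(-4 + w² - 3*w) = -45 + (-20 - 15*w + 5*w²) = -65 - 15*w + 5*w²)
h(J) = √2*√J (h(J) = √(2*J) = √2*√J)
(u(S) + h(L(-3)))² = ((-3 + 9)² + √2*√(-65 - 15*(-3) + 5*(-3)²))² = (6² + √2*√(-65 + 45 + 5*9))² = (36 + √2*√(-65 + 45 + 45))² = (36 + √2*√25)² = (36 + √2*5)² = (36 + 5*√2)²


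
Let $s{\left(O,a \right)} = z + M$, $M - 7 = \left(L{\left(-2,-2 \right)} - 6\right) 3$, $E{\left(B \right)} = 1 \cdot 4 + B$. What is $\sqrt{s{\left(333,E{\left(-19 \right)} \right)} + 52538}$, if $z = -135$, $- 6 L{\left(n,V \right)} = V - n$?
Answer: $2 \sqrt{13098} \approx 228.89$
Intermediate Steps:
$L{\left(n,V \right)} = - \frac{V}{6} + \frac{n}{6}$ ($L{\left(n,V \right)} = - \frac{V - n}{6} = - \frac{V}{6} + \frac{n}{6}$)
$E{\left(B \right)} = 4 + B$
$M = -11$ ($M = 7 + \left(\left(\left(- \frac{1}{6}\right) \left(-2\right) + \frac{1}{6} \left(-2\right)\right) - 6\right) 3 = 7 + \left(\left(\frac{1}{3} - \frac{1}{3}\right) - 6\right) 3 = 7 + \left(0 - 6\right) 3 = 7 - 18 = -11$)
$s{\left(O,a \right)} = -146$ ($s{\left(O,a \right)} = -135 - 11 = -146$)
$\sqrt{s{\left(333,E{\left(-19 \right)} \right)} + 52538} = \sqrt{-146 + 52538} = \sqrt{52392} = 2 \sqrt{13098}$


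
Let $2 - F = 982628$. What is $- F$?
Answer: $982626$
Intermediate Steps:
$F = -982626$ ($F = 2 - 982628 = -982626$)
$- F = \left(-1\right) \left(-982626\right) = 982626$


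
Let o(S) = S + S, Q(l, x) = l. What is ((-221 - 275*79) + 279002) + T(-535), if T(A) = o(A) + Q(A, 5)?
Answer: 255451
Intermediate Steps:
o(S) = 2*S
T(A) = 3*A (T(A) = 2*A + A = 3*A)
((-221 - 275*79) + 279002) + T(-535) = ((-221 - 275*79) + 279002) + 3*(-535) = ((-221 - 21725) + 279002) - 1605 = (-21946 + 279002) - 1605 = 257056 - 1605 = 255451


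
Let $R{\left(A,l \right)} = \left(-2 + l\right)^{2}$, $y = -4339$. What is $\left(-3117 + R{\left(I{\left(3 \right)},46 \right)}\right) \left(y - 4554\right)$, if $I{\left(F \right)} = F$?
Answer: $10502633$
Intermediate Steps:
$\left(-3117 + R{\left(I{\left(3 \right)},46 \right)}\right) \left(y - 4554\right) = \left(-3117 + \left(-2 + 46\right)^{2}\right) \left(-4339 - 4554\right) = \left(-3117 + 44^{2}\right) \left(-8893\right) = \left(-3117 + 1936\right) \left(-8893\right) = \left(-1181\right) \left(-8893\right) = 10502633$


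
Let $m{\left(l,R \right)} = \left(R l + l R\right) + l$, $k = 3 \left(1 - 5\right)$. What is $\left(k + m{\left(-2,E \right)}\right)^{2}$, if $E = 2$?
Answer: $484$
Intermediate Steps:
$k = -12$ ($k = 3 \left(-4\right) = -12$)
$m{\left(l,R \right)} = l + 2 R l$ ($m{\left(l,R \right)} = \left(R l + R l\right) + l = 2 R l + l = l + 2 R l$)
$\left(k + m{\left(-2,E \right)}\right)^{2} = \left(-12 - 2 \left(1 + 2 \cdot 2\right)\right)^{2} = \left(-12 - 2 \left(1 + 4\right)\right)^{2} = \left(-12 - 10\right)^{2} = \left(-22\right)^{2} = 484$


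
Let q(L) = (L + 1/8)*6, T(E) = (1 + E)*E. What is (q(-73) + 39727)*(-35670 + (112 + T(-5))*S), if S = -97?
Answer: -3809062683/2 ≈ -1.9045e+9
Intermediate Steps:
T(E) = E*(1 + E)
q(L) = ¾ + 6*L (q(L) = (L + ⅛)*6 = (⅛ + L)*6 = ¾ + 6*L)
(q(-73) + 39727)*(-35670 + (112 + T(-5))*S) = ((¾ + 6*(-73)) + 39727)*(-35670 + (112 - 5*(1 - 5))*(-97)) = ((¾ - 438) + 39727)*(-35670 + (112 - 5*(-4))*(-97)) = (-1749/4 + 39727)*(-35670 + (112 + 20)*(-97)) = 157159*(-35670 + 132*(-97))/4 = 157159*(-35670 - 12804)/4 = (157159/4)*(-48474) = -3809062683/2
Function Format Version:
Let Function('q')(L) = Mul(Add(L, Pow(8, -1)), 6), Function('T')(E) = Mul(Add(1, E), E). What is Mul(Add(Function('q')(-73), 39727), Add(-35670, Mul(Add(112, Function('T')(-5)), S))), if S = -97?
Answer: Rational(-3809062683, 2) ≈ -1.9045e+9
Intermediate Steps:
Function('T')(E) = Mul(E, Add(1, E))
Function('q')(L) = Add(Rational(3, 4), Mul(6, L)) (Function('q')(L) = Mul(Add(L, Rational(1, 8)), 6) = Mul(Add(Rational(1, 8), L), 6) = Add(Rational(3, 4), Mul(6, L)))
Mul(Add(Function('q')(-73), 39727), Add(-35670, Mul(Add(112, Function('T')(-5)), S))) = Mul(Add(Add(Rational(3, 4), Mul(6, -73)), 39727), Add(-35670, Mul(Add(112, Mul(-5, Add(1, -5))), -97))) = Mul(Add(Add(Rational(3, 4), -438), 39727), Add(-35670, Mul(Add(112, Mul(-5, -4)), -97))) = Mul(Add(Rational(-1749, 4), 39727), Add(-35670, Mul(Add(112, 20), -97))) = Mul(Rational(157159, 4), Add(-35670, Mul(132, -97))) = Mul(Rational(157159, 4), Add(-35670, -12804)) = Mul(Rational(157159, 4), -48474) = Rational(-3809062683, 2)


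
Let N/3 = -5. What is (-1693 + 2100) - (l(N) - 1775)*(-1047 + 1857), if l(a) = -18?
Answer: 1452737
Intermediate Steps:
N = -15 (N = 3*(-5) = -15)
(-1693 + 2100) - (l(N) - 1775)*(-1047 + 1857) = (-1693 + 2100) - (-18 - 1775)*(-1047 + 1857) = 407 - (-1793)*810 = 407 - 1*(-1452330) = 407 + 1452330 = 1452737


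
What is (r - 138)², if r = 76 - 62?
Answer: 15376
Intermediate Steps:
r = 14
(r - 138)² = (14 - 138)² = (-124)² = 15376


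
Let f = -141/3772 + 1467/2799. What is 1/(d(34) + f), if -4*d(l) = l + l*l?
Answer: -1173092/348423885 ≈ -0.0033669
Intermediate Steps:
f = 570985/1173092 (f = -141*1/3772 + 1467*(1/2799) = -141/3772 + 163/311 = 570985/1173092 ≈ 0.48673)
d(l) = -l/4 - l**2/4 (d(l) = -(l + l*l)/4 = -(l + l**2)/4 = -l/4 - l**2/4)
1/(d(34) + f) = 1/(-1/4*34*(1 + 34) + 570985/1173092) = 1/(-1/4*34*35 + 570985/1173092) = 1/(-595/2 + 570985/1173092) = 1/(-348423885/1173092) = -1173092/348423885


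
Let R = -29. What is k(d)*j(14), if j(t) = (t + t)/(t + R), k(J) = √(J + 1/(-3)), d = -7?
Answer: -28*I*√66/45 ≈ -5.055*I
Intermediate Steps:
k(J) = √(-⅓ + J) (k(J) = √(J - ⅓) = √(-⅓ + J))
j(t) = 2*t/(-29 + t) (j(t) = (t + t)/(t - 29) = (2*t)/(-29 + t) = 2*t/(-29 + t))
k(d)*j(14) = (√(-3 + 9*(-7))/3)*(2*14/(-29 + 14)) = (√(-3 - 63)/3)*(2*14/(-15)) = (√(-66)/3)*(2*14*(-1/15)) = ((I*√66)/3)*(-28/15) = (I*√66/3)*(-28/15) = -28*I*√66/45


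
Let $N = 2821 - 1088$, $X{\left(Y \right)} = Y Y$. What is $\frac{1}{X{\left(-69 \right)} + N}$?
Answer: $\frac{1}{6494} \approx 0.00015399$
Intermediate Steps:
$X{\left(Y \right)} = Y^{2}$
$N = 1733$
$\frac{1}{X{\left(-69 \right)} + N} = \frac{1}{\left(-69\right)^{2} + 1733} = \frac{1}{4761 + 1733} = \frac{1}{6494}$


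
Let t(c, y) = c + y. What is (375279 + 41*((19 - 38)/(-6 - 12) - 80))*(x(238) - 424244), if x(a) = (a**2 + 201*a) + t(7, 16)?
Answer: -2141215665379/18 ≈ -1.1896e+11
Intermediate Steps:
x(a) = 23 + a**2 + 201*a (x(a) = (a**2 + 201*a) + (7 + 16) = (a**2 + 201*a) + 23 = 23 + a**2 + 201*a)
(375279 + 41*((19 - 38)/(-6 - 12) - 80))*(x(238) - 424244) = (375279 + 41*((19 - 38)/(-6 - 12) - 80))*((23 + 238**2 + 201*238) - 424244) = (375279 + 41*(-19/(-18) - 80))*((23 + 56644 + 47838) - 424244) = (375279 + 41*(-19*(-1/18) - 80))*(104505 - 424244) = (375279 + 41*(19/18 - 80))*(-319739) = (375279 + 41*(-1421/18))*(-319739) = (375279 - 58261/18)*(-319739) = (6696761/18)*(-319739) = -2141215665379/18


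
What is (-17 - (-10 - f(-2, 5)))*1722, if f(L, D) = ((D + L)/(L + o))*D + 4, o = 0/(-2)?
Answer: -18081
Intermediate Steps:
o = 0 (o = 0*(-½) = 0)
f(L, D) = 4 + D*(D + L)/L (f(L, D) = ((D + L)/(L + 0))*D + 4 = ((D + L)/L)*D + 4 = D*(D + L)/L + 4 = 4 + D*(D + L)/L)
(-17 - (-10 - f(-2, 5)))*1722 = (-17 - (-10 - (4 + 5 + 5²/(-2))))*1722 = (-17 - (-10 - (4 + 5 + 25*(-½))))*1722 = (-17 - (-10 - (4 + 5 - 25/2)))*1722 = (-17 - (-10 - 1*(-7/2)))*1722 = (-17 - (-10 + 7/2))*1722 = (-17 - 1*(-13/2))*1722 = (-17 + 13/2)*1722 = -21/2*1722 = -18081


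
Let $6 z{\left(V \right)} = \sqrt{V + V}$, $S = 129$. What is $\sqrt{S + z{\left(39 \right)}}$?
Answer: $\frac{\sqrt{4644 + 6 \sqrt{78}}}{6} \approx 11.422$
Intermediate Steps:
$z{\left(V \right)} = \frac{\sqrt{2} \sqrt{V}}{6}$ ($z{\left(V \right)} = \frac{\sqrt{V + V}}{6} = \frac{\sqrt{2 V}}{6} = \frac{\sqrt{2} \sqrt{V}}{6}$)
$\sqrt{S + z{\left(39 \right)}} = \sqrt{129 + \frac{\sqrt{2} \sqrt{39}}{6}} = \sqrt{129 + \frac{\sqrt{78}}{6}}$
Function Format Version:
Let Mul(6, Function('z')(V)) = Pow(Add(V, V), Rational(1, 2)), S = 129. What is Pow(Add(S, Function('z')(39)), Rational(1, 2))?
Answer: Mul(Rational(1, 6), Pow(Add(4644, Mul(6, Pow(78, Rational(1, 2)))), Rational(1, 2))) ≈ 11.422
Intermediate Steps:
Function('z')(V) = Mul(Rational(1, 6), Pow(2, Rational(1, 2)), Pow(V, Rational(1, 2))) (Function('z')(V) = Mul(Rational(1, 6), Pow(Add(V, V), Rational(1, 2))) = Mul(Rational(1, 6), Pow(Mul(2, V), Rational(1, 2))) = Mul(Rational(1, 6), Mul(Pow(2, Rational(1, 2)), Pow(V, Rational(1, 2)))) = Mul(Rational(1, 6), Pow(2, Rational(1, 2)), Pow(V, Rational(1, 2))))
Pow(Add(S, Function('z')(39)), Rational(1, 2)) = Pow(Add(129, Mul(Rational(1, 6), Pow(2, Rational(1, 2)), Pow(39, Rational(1, 2)))), Rational(1, 2)) = Pow(Add(129, Mul(Rational(1, 6), Pow(78, Rational(1, 2)))), Rational(1, 2))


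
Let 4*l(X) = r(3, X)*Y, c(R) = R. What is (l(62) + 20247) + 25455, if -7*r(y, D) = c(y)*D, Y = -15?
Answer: 641223/14 ≈ 45802.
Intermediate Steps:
r(y, D) = -D*y/7 (r(y, D) = -y*D/7 = -D*y/7)
l(X) = 45*X/28 (l(X) = (-⅐*X*3*(-15))/4 = (-3*X/7*(-15))/4 = (45*X/7)/4 = 45*X/28)
(l(62) + 20247) + 25455 = ((45/28)*62 + 20247) + 25455 = (1395/14 + 20247) + 25455 = 284853/14 + 25455 = 641223/14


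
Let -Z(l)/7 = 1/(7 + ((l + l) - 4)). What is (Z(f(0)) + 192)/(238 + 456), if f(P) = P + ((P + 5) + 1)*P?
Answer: 569/2082 ≈ 0.27329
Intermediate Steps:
f(P) = P + P*(6 + P) (f(P) = P + ((5 + P) + 1)*P = P + (6 + P)*P = P + P*(6 + P))
Z(l) = -7/(3 + 2*l) (Z(l) = -7/(7 + ((l + l) - 4)) = -7/(7 + (2*l - 4)) = -7/(7 + (-4 + 2*l)) = -7/(3 + 2*l))
(Z(f(0)) + 192)/(238 + 456) = (-7/(3 + 2*(0*(7 + 0))) + 192)/(238 + 456) = (-7/(3 + 2*(0*7)) + 192)/694 = (-7/(3 + 2*0) + 192)*(1/694) = (-7/(3 + 0) + 192)*(1/694) = (-7/3 + 192)*(1/694) = (569/3)*(1/694) = 569/2082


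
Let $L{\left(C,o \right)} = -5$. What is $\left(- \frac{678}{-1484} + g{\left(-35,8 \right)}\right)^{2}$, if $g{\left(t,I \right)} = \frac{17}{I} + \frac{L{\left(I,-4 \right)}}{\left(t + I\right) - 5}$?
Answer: $\frac{1056705049}{140944384} \approx 7.4973$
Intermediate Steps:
$g{\left(t,I \right)} = - \frac{5}{-5 + I + t} + \frac{17}{I}$ ($g{\left(t,I \right)} = \frac{17}{I} - \frac{5}{\left(t + I\right) - 5} = \frac{17}{I} - \frac{5}{\left(I + t\right) - 5} = \frac{17}{I} - \frac{5}{-5 + I + t} = - \frac{5}{-5 + I + t} + \frac{17}{I}$)
$\left(- \frac{678}{-1484} + g{\left(-35,8 \right)}\right)^{2} = \left(- \frac{678}{-1484} + \frac{-85 + 12 \cdot 8 + 17 \left(-35\right)}{8 \left(-5 + 8 - 35\right)}\right)^{2} = \left(\left(-678\right) \left(- \frac{1}{1484}\right) + \frac{-85 + 96 - 595}{8 \left(-32\right)}\right)^{2} = \left(\frac{339}{742} + \frac{1}{8} \left(- \frac{1}{32}\right) \left(-584\right)\right)^{2} = \left(\frac{339}{742} + \frac{73}{32}\right)^{2} = \left(\frac{32507}{11872}\right)^{2} = \frac{1056705049}{140944384}$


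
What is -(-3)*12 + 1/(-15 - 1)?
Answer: 575/16 ≈ 35.938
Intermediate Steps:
-(-3)*12 + 1/(-15 - 1) = -3*(-12) + 1/(-16) = 36 - 1/16 = 575/16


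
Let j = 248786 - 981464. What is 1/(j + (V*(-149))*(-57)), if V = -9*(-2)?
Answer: -1/579804 ≈ -1.7247e-6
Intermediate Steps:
V = 18
j = -732678
1/(j + (V*(-149))*(-57)) = 1/(-732678 + (18*(-149))*(-57)) = 1/(-732678 - 2682*(-57)) = 1/(-732678 + 152874) = 1/(-579804) = -1/579804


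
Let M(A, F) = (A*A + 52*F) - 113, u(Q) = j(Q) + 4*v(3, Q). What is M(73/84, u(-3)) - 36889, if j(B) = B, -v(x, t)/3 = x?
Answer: -275390351/7056 ≈ -39029.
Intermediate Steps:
v(x, t) = -3*x
u(Q) = -36 + Q (u(Q) = Q + 4*(-3*3) = Q + 4*(-9) = Q - 36 = -36 + Q)
M(A, F) = -113 + A² + 52*F (M(A, F) = (A² + 52*F) - 113 = -113 + A² + 52*F)
M(73/84, u(-3)) - 36889 = (-113 + (73/84)² + 52*(-36 - 3)) - 36889 = (-113 + (73*(1/84))² + 52*(-39)) - 36889 = (-113 + (73/84)² - 2028) - 36889 = (-113 + 5329/7056 - 2028) - 36889 = -15101567/7056 - 36889 = -275390351/7056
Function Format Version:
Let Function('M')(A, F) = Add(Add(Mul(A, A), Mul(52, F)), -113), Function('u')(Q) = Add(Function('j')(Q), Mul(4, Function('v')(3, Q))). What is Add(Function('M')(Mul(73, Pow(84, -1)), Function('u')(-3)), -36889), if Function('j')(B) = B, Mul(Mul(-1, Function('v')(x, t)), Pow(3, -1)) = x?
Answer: Rational(-275390351, 7056) ≈ -39029.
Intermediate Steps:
Function('v')(x, t) = Mul(-3, x)
Function('u')(Q) = Add(-36, Q) (Function('u')(Q) = Add(Q, Mul(4, Mul(-3, 3))) = Add(Q, Mul(4, -9)) = Add(Q, -36) = Add(-36, Q))
Function('M')(A, F) = Add(-113, Pow(A, 2), Mul(52, F)) (Function('M')(A, F) = Add(Add(Pow(A, 2), Mul(52, F)), -113) = Add(-113, Pow(A, 2), Mul(52, F)))
Add(Function('M')(Mul(73, Pow(84, -1)), Function('u')(-3)), -36889) = Add(Add(-113, Pow(Mul(73, Pow(84, -1)), 2), Mul(52, Add(-36, -3))), -36889) = Add(Add(-113, Pow(Mul(73, Rational(1, 84)), 2), Mul(52, -39)), -36889) = Add(Add(-113, Pow(Rational(73, 84), 2), -2028), -36889) = Add(Add(-113, Rational(5329, 7056), -2028), -36889) = Add(Rational(-15101567, 7056), -36889) = Rational(-275390351, 7056)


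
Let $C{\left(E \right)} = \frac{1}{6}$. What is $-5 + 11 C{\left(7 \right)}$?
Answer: $- \frac{19}{6} \approx -3.1667$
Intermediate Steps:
$C{\left(E \right)} = \frac{1}{6}$
$-5 + 11 C{\left(7 \right)} = -5 + 11 \cdot \frac{1}{6} = -5 + \frac{11}{6} = - \frac{19}{6}$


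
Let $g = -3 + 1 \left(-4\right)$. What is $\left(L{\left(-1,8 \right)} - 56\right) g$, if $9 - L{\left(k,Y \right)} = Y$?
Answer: $385$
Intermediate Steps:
$L{\left(k,Y \right)} = 9 - Y$
$g = -7$ ($g = -3 - 4 = -7$)
$\left(L{\left(-1,8 \right)} - 56\right) g = \left(\left(9 - 8\right) - 56\right) \left(-7\right) = \left(1 - 56\right) \left(-7\right) = \left(-55\right) \left(-7\right) = 385$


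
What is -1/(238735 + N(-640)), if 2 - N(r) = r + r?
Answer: -1/240017 ≈ -4.1664e-6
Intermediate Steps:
N(r) = 2 - 2*r (N(r) = 2 - (r + r) = 2 - 2*r)
-1/(238735 + N(-640)) = -1/(238735 + (2 - 2*(-640))) = -1/(238735 + (2 + 1280)) = -1/(238735 + 1282) = -1/240017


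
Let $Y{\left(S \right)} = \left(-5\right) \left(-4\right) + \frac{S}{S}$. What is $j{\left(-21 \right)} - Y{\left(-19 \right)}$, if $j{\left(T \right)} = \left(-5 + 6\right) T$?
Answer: $-42$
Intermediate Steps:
$j{\left(T \right)} = T$ ($j{\left(T \right)} = 1 T = T$)
$Y{\left(S \right)} = 21$ ($Y{\left(S \right)} = 20 + 1 = 21$)
$j{\left(-21 \right)} - Y{\left(-19 \right)} = -21 - 21 = -42$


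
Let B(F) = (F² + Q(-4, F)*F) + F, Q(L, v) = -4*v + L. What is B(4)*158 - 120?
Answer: -9600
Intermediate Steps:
Q(L, v) = L - 4*v
B(F) = F + F² + F*(-4 - 4*F) (B(F) = (F² + (-4 - 4*F)*F) + F = (F² + F*(-4 - 4*F)) + F = F + F² + F*(-4 - 4*F))
B(4)*158 - 120 = (3*4*(-1 - 1*4))*158 - 120 = (3*4*(-1 - 4))*158 - 120 = (3*4*(-5))*158 - 120 = -60*158 - 120 = -9480 - 120 = -9600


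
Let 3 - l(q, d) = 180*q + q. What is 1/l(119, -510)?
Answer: -1/21536 ≈ -4.6434e-5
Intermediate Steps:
l(q, d) = 3 - 181*q (l(q, d) = 3 - (180*q + q) = 3 - 181*q)
1/l(119, -510) = 1/(3 - 181*119) = 1/(3 - 21539) = 1/(-21536) = -1/21536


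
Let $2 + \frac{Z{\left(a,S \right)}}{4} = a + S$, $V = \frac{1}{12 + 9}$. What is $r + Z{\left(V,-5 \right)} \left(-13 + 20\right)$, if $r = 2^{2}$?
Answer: $- \frac{572}{3} \approx -190.67$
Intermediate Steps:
$V = \frac{1}{21} \approx 0.047619$
$Z{\left(a,S \right)} = -8 + 4 S + 4 a$ ($Z{\left(a,S \right)} = -8 + 4 \left(a + S\right) = -8 + 4 \left(S + a\right) = -8 + \left(4 S + 4 a\right) = -8 + 4 S + 4 a$)
$r = 4$
$r + Z{\left(V,-5 \right)} \left(-13 + 20\right) = 4 + \left(-8 + 4 \left(-5\right) + 4 \cdot \frac{1}{21}\right) \left(-13 + 20\right) = 4 + \left(-8 - 20 + \frac{4}{21}\right) 7 = 4 - \frac{584}{3} = - \frac{572}{3}$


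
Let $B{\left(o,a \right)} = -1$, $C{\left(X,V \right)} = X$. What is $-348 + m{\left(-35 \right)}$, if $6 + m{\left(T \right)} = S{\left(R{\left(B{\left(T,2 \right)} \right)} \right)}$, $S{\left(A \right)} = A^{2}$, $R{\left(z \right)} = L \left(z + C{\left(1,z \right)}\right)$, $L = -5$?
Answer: $-354$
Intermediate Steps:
$R{\left(z \right)} = -5 - 5 z$ ($R{\left(z \right)} = - 5 \left(z + 1\right) = - 5 \left(1 + z\right) = -5 - 5 z$)
$m{\left(T \right)} = -6$ ($m{\left(T \right)} = -6 + \left(-5 - -5\right)^{2} = -6 + \left(-5 + 5\right)^{2} = -6 + 0^{2} = -6 + 0 = -6$)
$-348 + m{\left(-35 \right)} = -348 - 6 = -354$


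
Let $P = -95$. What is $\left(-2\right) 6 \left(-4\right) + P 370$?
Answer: $-35102$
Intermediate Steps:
$\left(-2\right) 6 \left(-4\right) + P 370 = \left(-2\right) 6 \left(-4\right) - 35150 = \left(-12\right) \left(-4\right) - 35150 = 48 - 35150 = -35102$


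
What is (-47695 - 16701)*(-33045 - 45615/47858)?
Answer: 50921562818550/23929 ≈ 2.1280e+9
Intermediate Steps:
(-47695 - 16701)*(-33045 - 45615/47858) = -64396*(-33045 - 45615*1/47858) = -64396*(-33045 - 45615/47858) = -64396*(-1581513225/47858) = 50921562818550/23929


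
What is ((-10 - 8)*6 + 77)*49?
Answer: -1519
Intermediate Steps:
((-10 - 8)*6 + 77)*49 = (-18*6 + 77)*49 = (-108 + 77)*49 = -31*49 = -1519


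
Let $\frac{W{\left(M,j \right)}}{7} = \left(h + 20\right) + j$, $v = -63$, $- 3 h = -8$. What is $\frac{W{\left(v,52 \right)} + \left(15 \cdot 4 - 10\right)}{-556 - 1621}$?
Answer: $- \frac{1718}{6531} \approx -0.26305$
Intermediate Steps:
$h = \frac{8}{3}$ ($h = \left(- \frac{1}{3}\right) \left(-8\right) = \frac{8}{3} \approx 2.6667$)
$W{\left(M,j \right)} = \frac{476}{3} + 7 j$ ($W{\left(M,j \right)} = 7 \left(\left(\frac{8}{3} + 20\right) + j\right) = 7 \left(\frac{68}{3} + j\right) = \frac{476}{3} + 7 j$)
$\frac{W{\left(v,52 \right)} + \left(15 \cdot 4 - 10\right)}{-556 - 1621} = \frac{\left(\frac{476}{3} + 7 \cdot 52\right) + \left(15 \cdot 4 - 10\right)}{-556 - 1621} = \frac{\left(\frac{476}{3} + 364\right) + \left(60 - 10\right)}{-2177} = \left(\frac{1568}{3} + 50\right) \left(- \frac{1}{2177}\right) = \frac{1718}{3} \left(- \frac{1}{2177}\right) = - \frac{1718}{6531}$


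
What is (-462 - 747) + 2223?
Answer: 1014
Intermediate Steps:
(-462 - 747) + 2223 = -1209 + 2223 = 1014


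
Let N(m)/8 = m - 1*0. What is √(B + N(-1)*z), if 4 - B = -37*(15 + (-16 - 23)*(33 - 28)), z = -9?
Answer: 2*I*√1646 ≈ 81.142*I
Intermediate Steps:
N(m) = 8*m (N(m) = 8*(m - 1*0) = 8*(m + 0) = 8*m)
B = -6656 (B = 4 - (-37)*(15 + (-16 - 23)*(33 - 28)) = 4 - (-37)*(15 - 39*5) = 4 - (-37)*(15 - 195) = 4 - (-37)*(-180) = 4 - 1*6660 = 4 - 6660 = -6656)
√(B + N(-1)*z) = √(-6656 + (8*(-1))*(-9)) = √(-6656 - 8*(-9)) = √(-6656 + 72) = √(-6584) = 2*I*√1646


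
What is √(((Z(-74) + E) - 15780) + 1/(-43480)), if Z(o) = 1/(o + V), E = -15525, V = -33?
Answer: I*√169394955444685830/2326180 ≈ 176.93*I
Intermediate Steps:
Z(o) = 1/(-33 + o) (Z(o) = 1/(o - 33) = 1/(-33 + o))
√(((Z(-74) + E) - 15780) + 1/(-43480)) = √(((1/(-33 - 74) - 15525) - 15780) + 1/(-43480)) = √(((1/(-107) - 15525) - 15780) - 1/43480) = √(((-1/107 - 15525) - 15780) - 1/43480) = √((-1661176/107 - 15780) - 1/43480) = √(-3349636/107 - 1/43480) = √(-145642173387/4652360) = I*√169394955444685830/2326180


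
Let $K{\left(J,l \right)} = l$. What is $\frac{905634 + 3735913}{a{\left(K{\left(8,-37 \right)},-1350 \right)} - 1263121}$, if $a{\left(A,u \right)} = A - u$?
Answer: $- \frac{4641547}{1261808} \approx -3.6785$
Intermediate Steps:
$\frac{905634 + 3735913}{a{\left(K{\left(8,-37 \right)},-1350 \right)} - 1263121} = \frac{905634 + 3735913}{\left(-37 - -1350\right) - 1263121} = \frac{4641547}{\left(-37 + 1350\right) - 1263121} = \frac{4641547}{1313 - 1263121} = \frac{4641547}{-1261808} = 4641547 \left(- \frac{1}{1261808}\right) = - \frac{4641547}{1261808}$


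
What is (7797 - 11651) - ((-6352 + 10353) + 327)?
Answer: -8182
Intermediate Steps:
(7797 - 11651) - ((-6352 + 10353) + 327) = -3854 - (4001 + 327) = -3854 - 1*4328 = -3854 - 4328 = -8182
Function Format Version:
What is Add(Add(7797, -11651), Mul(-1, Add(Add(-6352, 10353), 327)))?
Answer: -8182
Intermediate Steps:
Add(Add(7797, -11651), Mul(-1, Add(Add(-6352, 10353), 327))) = Add(-3854, Mul(-1, Add(4001, 327))) = Add(-3854, Mul(-1, 4328)) = Add(-3854, -4328) = -8182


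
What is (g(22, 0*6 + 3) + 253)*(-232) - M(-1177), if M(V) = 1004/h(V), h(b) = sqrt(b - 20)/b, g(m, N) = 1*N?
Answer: -59392 - 1181708*I*sqrt(133)/399 ≈ -59392.0 - 34156.0*I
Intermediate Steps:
g(m, N) = N
h(b) = sqrt(-20 + b)/b
M(V) = 1004*V/sqrt(-20 + V) (M(V) = 1004/((sqrt(-20 + V)/V)) = 1004*(V/sqrt(-20 + V)) = 1004*V/sqrt(-20 + V))
(g(22, 0*6 + 3) + 253)*(-232) - M(-1177) = ((0*6 + 3) + 253)*(-232) - 1004*(-1177)/sqrt(-20 - 1177) = ((0 + 3) + 253)*(-232) - 1004*(-1177)/sqrt(-1197) = (3 + 253)*(-232) - 1004*(-1177)*(-I*sqrt(133)/399) = 256*(-232) - 1181708*I*sqrt(133)/399 = -59392 - 1181708*I*sqrt(133)/399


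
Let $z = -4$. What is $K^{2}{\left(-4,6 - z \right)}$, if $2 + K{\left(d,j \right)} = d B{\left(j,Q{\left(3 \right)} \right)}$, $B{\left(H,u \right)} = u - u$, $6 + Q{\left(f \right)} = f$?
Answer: $4$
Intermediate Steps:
$Q{\left(f \right)} = -6 + f$
$B{\left(H,u \right)} = 0$
$K{\left(d,j \right)} = -2$ ($K{\left(d,j \right)} = -2 + d 0 = -2 + 0 = -2$)
$K^{2}{\left(-4,6 - z \right)} = \left(-2\right)^{2} = 4$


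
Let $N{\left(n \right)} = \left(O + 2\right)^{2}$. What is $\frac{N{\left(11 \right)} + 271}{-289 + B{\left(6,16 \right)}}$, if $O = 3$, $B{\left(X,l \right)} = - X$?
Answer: $- \frac{296}{295} \approx -1.0034$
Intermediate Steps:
$N{\left(n \right)} = 25$ ($N{\left(n \right)} = \left(3 + 2\right)^{2} = 5^{2} = 25$)
$\frac{N{\left(11 \right)} + 271}{-289 + B{\left(6,16 \right)}} = \frac{25 + 271}{-289 - 6} = \frac{296}{-289 - 6} = \frac{296}{-295} = 296 \left(- \frac{1}{295}\right) = - \frac{296}{295}$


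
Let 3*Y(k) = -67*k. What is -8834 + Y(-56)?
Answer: -22750/3 ≈ -7583.3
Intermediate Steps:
Y(k) = -67*k/3 (Y(k) = (-67*k)/3 = -67*k/3)
-8834 + Y(-56) = -8834 - 67/3*(-56) = -8834 + 3752/3 = -22750/3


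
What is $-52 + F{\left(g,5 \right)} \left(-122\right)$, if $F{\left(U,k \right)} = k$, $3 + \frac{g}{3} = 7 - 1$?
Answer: $-662$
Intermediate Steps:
$g = 9$ ($g = -9 + 3 \left(7 - 1\right) = -9 + 3 \cdot 6 = -9 + 18 = 9$)
$-52 + F{\left(g,5 \right)} \left(-122\right) = -52 + 5 \left(-122\right) = -52 - 610 = -662$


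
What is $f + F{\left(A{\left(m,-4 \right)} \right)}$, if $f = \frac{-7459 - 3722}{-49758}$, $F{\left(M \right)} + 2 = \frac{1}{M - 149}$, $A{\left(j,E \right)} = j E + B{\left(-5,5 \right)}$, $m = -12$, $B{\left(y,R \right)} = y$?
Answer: $- \frac{784439}{439529} \approx -1.7847$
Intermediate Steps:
$A{\left(j,E \right)} = -5 + E j$ ($A{\left(j,E \right)} = j E - 5 = E j - 5 = -5 + E j$)
$F{\left(M \right)} = -2 + \frac{1}{-149 + M}$ ($F{\left(M \right)} = -2 + \frac{1}{M - 149} = -2 + \frac{1}{-149 + M}$)
$f = \frac{3727}{16586}$ ($f = \left(-11181\right) \left(- \frac{1}{49758}\right) = \frac{3727}{16586} \approx 0.22471$)
$f + F{\left(A{\left(m,-4 \right)} \right)} = \frac{3727}{16586} + \frac{299 - 2 \left(-5 - -48\right)}{-149 - -43} = \frac{3727}{16586} + \frac{299 - 2 \left(-5 + 48\right)}{-149 + \left(-5 + 48\right)} = \frac{3727}{16586} + \frac{299 - 86}{-149 + 43} = \frac{3727}{16586} + \frac{299 - 86}{-106} = \frac{3727}{16586} - \frac{213}{106} = - \frac{784439}{439529}$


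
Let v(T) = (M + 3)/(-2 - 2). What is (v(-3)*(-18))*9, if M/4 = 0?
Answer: 243/2 ≈ 121.50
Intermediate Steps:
M = 0 (M = 4*0 = 0)
v(T) = -¾ (v(T) = (0 + 3)/(-2 - 2) = 3/(-4) = 3*(-¼) = -¾)
(v(-3)*(-18))*9 = -¾*(-18)*9 = (27/2)*9 = 243/2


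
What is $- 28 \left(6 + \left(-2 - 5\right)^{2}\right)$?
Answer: $-1540$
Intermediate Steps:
$- 28 \left(6 + \left(-2 - 5\right)^{2}\right) = - 28 \left(6 + \left(-7\right)^{2}\right) = - 28 \left(6 + 49\right) = \left(-28\right) 55 = -1540$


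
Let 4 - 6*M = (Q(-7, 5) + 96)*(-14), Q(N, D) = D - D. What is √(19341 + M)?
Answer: √176091/3 ≈ 139.88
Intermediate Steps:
Q(N, D) = 0
M = 674/3 (M = ⅔ - (0 + 96)*(-14)/6 = ⅔ - 16*(-14) = ⅔ - ⅙*(-1344) = ⅔ + 224 = 674/3 ≈ 224.67)
√(19341 + M) = √(19341 + 674/3) = √(58697/3) = √176091/3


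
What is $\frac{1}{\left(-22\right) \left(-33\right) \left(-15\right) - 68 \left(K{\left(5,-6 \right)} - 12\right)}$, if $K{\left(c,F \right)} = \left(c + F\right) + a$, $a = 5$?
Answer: $- \frac{1}{10346} \approx -9.6656 \cdot 10^{-5}$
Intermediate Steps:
$K{\left(c,F \right)} = 5 + F + c$ ($K{\left(c,F \right)} = \left(c + F\right) + 5 = \left(F + c\right) + 5 = 5 + F + c$)
$\frac{1}{\left(-22\right) \left(-33\right) \left(-15\right) - 68 \left(K{\left(5,-6 \right)} - 12\right)} = \frac{1}{\left(-22\right) \left(-33\right) \left(-15\right) - 68 \left(\left(5 - 6 + 5\right) - 12\right)} = \frac{1}{726 \left(-15\right) - 68 \left(4 - 12\right)} = \frac{1}{-10890 - -544} = \frac{1}{-10890 + 544} = \frac{1}{-10346} = - \frac{1}{10346}$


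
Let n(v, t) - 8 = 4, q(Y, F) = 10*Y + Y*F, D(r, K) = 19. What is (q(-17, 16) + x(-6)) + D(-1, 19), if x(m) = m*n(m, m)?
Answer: -495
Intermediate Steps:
q(Y, F) = 10*Y + F*Y
n(v, t) = 12 (n(v, t) = 8 + 4 = 12)
x(m) = 12*m (x(m) = m*12 = 12*m)
(q(-17, 16) + x(-6)) + D(-1, 19) = (-17*(10 + 16) + 12*(-6)) + 19 = (-17*26 - 72) + 19 = (-442 - 72) + 19 = -514 + 19 = -495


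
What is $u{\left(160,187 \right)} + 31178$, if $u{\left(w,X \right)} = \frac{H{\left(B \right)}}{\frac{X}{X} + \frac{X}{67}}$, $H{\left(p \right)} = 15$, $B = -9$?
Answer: $\frac{7920217}{254} \approx 31182.0$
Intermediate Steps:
$u{\left(w,X \right)} = \frac{15}{1 + \frac{X}{67}}$ ($u{\left(w,X \right)} = \frac{15}{\frac{X}{X} + \frac{X}{67}} = \frac{15}{1 + X \frac{1}{67}} = \frac{15}{1 + \frac{X}{67}}$)
$u{\left(160,187 \right)} + 31178 = \frac{1005}{67 + 187} + 31178 = \frac{1005}{254} + 31178 = \frac{7920217}{254}$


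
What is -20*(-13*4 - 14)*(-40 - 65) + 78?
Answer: -138522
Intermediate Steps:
-20*(-13*4 - 14)*(-40 - 65) + 78 = -20*(-52 - 14)*(-105) + 78 = -(-1320)*(-105) + 78 = -20*6930 + 78 = -138600 + 78 = -138522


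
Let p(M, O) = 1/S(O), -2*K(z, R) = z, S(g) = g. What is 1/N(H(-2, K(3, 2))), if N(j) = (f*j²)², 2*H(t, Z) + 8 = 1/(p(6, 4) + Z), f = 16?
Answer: 625/59969536 ≈ 1.0422e-5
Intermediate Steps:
K(z, R) = -z/2
p(M, O) = 1/O
H(t, Z) = -4 + 1/(2*(¼ + Z)) (H(t, Z) = -4 + 1/(2*(1/4 + Z)) = -4 + 1/(2*(¼ + Z)))
N(j) = 256*j⁴ (N(j) = (16*j²)² = 256*j⁴)
1/N(H(-2, K(3, 2))) = 1/(256*(2*(-1 - (-4)*3)/(1 + 4*(-½*3)))⁴) = 1/(256*(2*(-1 - 8*(-3/2))/(1 + 4*(-3/2)))⁴) = 1/(256*(2*(-1 + 12)/(1 - 6))⁴) = 1/(256*(2*11/(-5))⁴) = 1/(256*(2*(-⅕)*11)⁴) = 1/(256*(-22/5)⁴) = 1/(256*(234256/625)) = 1/(59969536/625) = 625/59969536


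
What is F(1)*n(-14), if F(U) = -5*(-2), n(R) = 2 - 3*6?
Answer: -160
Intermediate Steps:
n(R) = -16 (n(R) = 2 - 18 = -16)
F(U) = 10
F(1)*n(-14) = 10*(-16) = -160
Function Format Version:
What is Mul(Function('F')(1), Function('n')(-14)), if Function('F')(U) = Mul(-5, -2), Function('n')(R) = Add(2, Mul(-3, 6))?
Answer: -160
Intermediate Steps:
Function('n')(R) = -16 (Function('n')(R) = Add(2, -18) = -16)
Function('F')(U) = 10
Mul(Function('F')(1), Function('n')(-14)) = Mul(10, -16) = -160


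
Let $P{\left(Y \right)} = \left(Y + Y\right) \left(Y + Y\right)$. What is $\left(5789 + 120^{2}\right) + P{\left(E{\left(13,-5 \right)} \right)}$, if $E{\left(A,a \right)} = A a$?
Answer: $37089$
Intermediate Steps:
$P{\left(Y \right)} = 4 Y^{2}$ ($P{\left(Y \right)} = 2 Y 2 Y = 4 Y^{2}$)
$\left(5789 + 120^{2}\right) + P{\left(E{\left(13,-5 \right)} \right)} = \left(5789 + 120^{2}\right) + 4 \left(13 \left(-5\right)\right)^{2} = \left(5789 + 14400\right) + 4 \left(-65\right)^{2} = 20189 + 4 \cdot 4225 = 20189 + 16900 = 37089$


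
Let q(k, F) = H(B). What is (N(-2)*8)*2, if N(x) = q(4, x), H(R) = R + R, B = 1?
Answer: 32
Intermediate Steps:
H(R) = 2*R
q(k, F) = 2 (q(k, F) = 2*1 = 2)
N(x) = 2
(N(-2)*8)*2 = (2*8)*2 = 16*2 = 32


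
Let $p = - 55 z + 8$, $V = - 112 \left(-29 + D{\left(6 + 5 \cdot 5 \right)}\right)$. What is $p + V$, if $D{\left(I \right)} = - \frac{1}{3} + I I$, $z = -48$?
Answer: $- \frac{305096}{3} \approx -1.017 \cdot 10^{5}$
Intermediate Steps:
$D{\left(I \right)} = - \frac{1}{3} + I^{2}$ ($D{\left(I \right)} = \left(-1\right) \frac{1}{3} + I^{2} = - \frac{1}{3} + I^{2}$)
$V = - \frac{313040}{3}$ ($V = - 112 \left(-29 - \left(\frac{1}{3} - \left(6 + 5 \cdot 5\right)^{2}\right)\right) = - 112 \left(-29 - \left(\frac{1}{3} - \left(6 + 25\right)^{2}\right)\right) = - 112 \left(-29 - \left(\frac{1}{3} - 31^{2}\right)\right) = - 112 \left(-29 + \left(- \frac{1}{3} + 961\right)\right) = - 112 \left(-29 + \frac{2882}{3}\right) = \left(-112\right) \frac{2795}{3} = - \frac{313040}{3} \approx -1.0435 \cdot 10^{5}$)
$p = 2648$ ($p = \left(-55\right) \left(-48\right) + 8 = 2640 + 8 = 2648$)
$p + V = 2648 - \frac{313040}{3} = - \frac{305096}{3}$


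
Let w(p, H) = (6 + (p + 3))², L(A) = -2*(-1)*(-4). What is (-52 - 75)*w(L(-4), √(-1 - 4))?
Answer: -127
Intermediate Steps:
L(A) = -8 (L(A) = 2*(-4) = -8)
w(p, H) = (9 + p)² (w(p, H) = (6 + (3 + p))² = (9 + p)²)
(-52 - 75)*w(L(-4), √(-1 - 4)) = (-52 - 75)*(9 - 8)² = -127*1² = -127*1 = -127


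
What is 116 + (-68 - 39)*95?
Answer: -10049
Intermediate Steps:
116 + (-68 - 39)*95 = 116 - 107*95 = 116 - 10165 = -10049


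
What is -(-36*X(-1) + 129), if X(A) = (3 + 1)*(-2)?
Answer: -417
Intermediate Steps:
X(A) = -8 (X(A) = 4*(-2) = -8)
-(-36*X(-1) + 129) = -(-36*(-8) + 129) = -(288 + 129) = -1*417 = -417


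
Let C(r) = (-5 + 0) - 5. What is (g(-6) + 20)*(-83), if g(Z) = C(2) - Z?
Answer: -1328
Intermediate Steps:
C(r) = -10 (C(r) = -5 - 5 = -10)
g(Z) = -10 - Z
(g(-6) + 20)*(-83) = ((-10 - 1*(-6)) + 20)*(-83) = ((-10 + 6) + 20)*(-83) = (-4 + 20)*(-83) = 16*(-83) = -1328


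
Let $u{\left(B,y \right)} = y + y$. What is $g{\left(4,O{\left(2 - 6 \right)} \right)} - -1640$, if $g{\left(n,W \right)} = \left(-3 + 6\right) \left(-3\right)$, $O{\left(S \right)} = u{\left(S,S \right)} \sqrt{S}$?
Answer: $1631$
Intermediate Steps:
$u{\left(B,y \right)} = 2 y$
$O{\left(S \right)} = 2 S^{\frac{3}{2}}$ ($O{\left(S \right)} = 2 S \sqrt{S} = 2 S^{\frac{3}{2}}$)
$g{\left(n,W \right)} = -9$ ($g{\left(n,W \right)} = 3 \left(-3\right) = -9$)
$g{\left(4,O{\left(2 - 6 \right)} \right)} - -1640 = -9 - -1640 = -9 + 1640 = 1631$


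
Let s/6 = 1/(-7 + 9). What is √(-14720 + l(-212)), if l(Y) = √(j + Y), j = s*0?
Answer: √(-14720 + 2*I*√53) ≈ 0.06 + 121.33*I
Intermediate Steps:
s = 3 (s = 6/(-7 + 9) = 6/2 = 6*(½) = 3)
j = 0 (j = 3*0 = 0)
l(Y) = √Y (l(Y) = √(0 + Y) = √Y)
√(-14720 + l(-212)) = √(-14720 + √(-212)) = √(-14720 + 2*I*√53)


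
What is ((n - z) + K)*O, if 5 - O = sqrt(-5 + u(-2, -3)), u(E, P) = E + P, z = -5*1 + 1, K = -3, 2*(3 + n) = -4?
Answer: -20 + 4*I*sqrt(10) ≈ -20.0 + 12.649*I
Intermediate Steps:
n = -5 (n = -3 + (1/2)*(-4) = -3 - 2 = -5)
z = -4 (z = -5 + 1 = -4)
O = 5 - I*sqrt(10) (O = 5 - sqrt(-5 + (-2 - 3)) = 5 - sqrt(-5 - 5) = 5 - sqrt(-10) = 5 - I*sqrt(10) ≈ 5.0 - 3.1623*I)
((n - z) + K)*O = ((-5 - 1*(-4)) - 3)*(5 - I*sqrt(10)) = ((-5 + 4) - 3)*(5 - I*sqrt(10)) = (-1 - 3)*(5 - I*sqrt(10)) = -4*(5 - I*sqrt(10)) = -20 + 4*I*sqrt(10)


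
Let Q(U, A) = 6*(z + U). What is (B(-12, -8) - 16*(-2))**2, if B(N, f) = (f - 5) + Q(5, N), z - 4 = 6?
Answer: 11881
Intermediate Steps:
z = 10 (z = 4 + 6 = 10)
Q(U, A) = 60 + 6*U (Q(U, A) = 6*(10 + U) = 60 + 6*U)
B(N, f) = 85 + f (B(N, f) = (f - 5) + (60 + 6*5) = (-5 + f) + (60 + 30) = (-5 + f) + 90 = 85 + f)
(B(-12, -8) - 16*(-2))**2 = ((85 - 8) - 16*(-2))**2 = (77 + 32)**2 = 109**2 = 11881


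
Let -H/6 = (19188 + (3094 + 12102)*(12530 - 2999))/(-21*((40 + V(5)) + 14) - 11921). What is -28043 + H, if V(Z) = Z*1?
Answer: 62508463/1645 ≈ 37999.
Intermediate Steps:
V(Z) = Z
H = 108639198/1645 (H = -6*(19188 + (3094 + 12102)*(12530 - 2999))/(-21*((40 + 5) + 14) - 11921) = -6*(19188 + 15196*9531)/(-21*(45 + 14) - 11921) = -6*(19188 + 144833076)/(-21*59 - 11921) = -869113584/(-1239 - 11921) = -869113584/(-13160) = -869113584*(-1)/13160 = -6*(-18106533/1645) = 108639198/1645 ≈ 66042.)
-28043 + H = -28043 + 108639198/1645 = 62508463/1645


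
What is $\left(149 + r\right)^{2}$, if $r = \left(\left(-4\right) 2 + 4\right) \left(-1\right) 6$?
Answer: $29929$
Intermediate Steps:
$r = 24$ ($r = \left(-8 + 4\right) \left(-1\right) 6 = \left(-4\right) \left(-1\right) 6 = 4 \cdot 6 = 24$)
$\left(149 + r\right)^{2} = \left(149 + 24\right)^{2} = 173^{2} = 29929$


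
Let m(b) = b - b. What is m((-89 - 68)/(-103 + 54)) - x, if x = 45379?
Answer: -45379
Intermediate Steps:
m(b) = 0
m((-89 - 68)/(-103 + 54)) - x = 0 - 1*45379 = 0 - 45379 = -45379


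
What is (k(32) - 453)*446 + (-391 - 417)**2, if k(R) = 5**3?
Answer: 506576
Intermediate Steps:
k(R) = 125
(k(32) - 453)*446 + (-391 - 417)**2 = (125 - 453)*446 + (-391 - 417)**2 = -328*446 + (-808)**2 = -146288 + 652864 = 506576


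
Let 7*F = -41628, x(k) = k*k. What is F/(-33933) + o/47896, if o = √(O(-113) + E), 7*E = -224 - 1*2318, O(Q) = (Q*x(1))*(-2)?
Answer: 13876/79177 + I*√105/41909 ≈ 0.17525 + 0.0002445*I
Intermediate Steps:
x(k) = k²
F = -41628/7 (F = (⅐)*(-41628) = -41628/7 ≈ -5946.9)
O(Q) = -2*Q (O(Q) = (Q*1²)*(-2) = (Q*1)*(-2) = Q*(-2) = -2*Q)
E = -2542/7 (E = (-224 - 1*2318)/7 = (-224 - 2318)/7 = (⅐)*(-2542) = -2542/7 ≈ -363.14)
o = 8*I*√105/7 (o = √(-2*(-113) - 2542/7) = √(226 - 2542/7) = √(-960/7) = 8*I*√105/7 ≈ 11.711*I)
F/(-33933) + o/47896 = -41628/7/(-33933) + (8*I*√105/7)/47896 = -41628/7*(-1/33933) + (8*I*√105/7)*(1/47896) = 13876/79177 + I*√105/41909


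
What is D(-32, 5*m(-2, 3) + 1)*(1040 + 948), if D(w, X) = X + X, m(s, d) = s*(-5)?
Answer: 202776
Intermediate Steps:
m(s, d) = -5*s
D(w, X) = 2*X
D(-32, 5*m(-2, 3) + 1)*(1040 + 948) = (2*(5*(-5*(-2)) + 1))*(1040 + 948) = (2*(5*10 + 1))*1988 = (2*(50 + 1))*1988 = (2*51)*1988 = 102*1988 = 202776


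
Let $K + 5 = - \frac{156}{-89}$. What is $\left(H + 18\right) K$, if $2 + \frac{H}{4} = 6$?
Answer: $- \frac{9826}{89} \approx -110.4$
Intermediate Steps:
$K = - \frac{289}{89}$ ($K = -5 - \frac{156}{-89} = -5 - - \frac{156}{89} = -5 + \frac{156}{89} = - \frac{289}{89} \approx -3.2472$)
$H = 16$ ($H = -8 + 4 \cdot 6 = -8 + 24 = 16$)
$\left(H + 18\right) K = \left(16 + 18\right) \left(- \frac{289}{89}\right) = 34 \left(- \frac{289}{89}\right) = - \frac{9826}{89}$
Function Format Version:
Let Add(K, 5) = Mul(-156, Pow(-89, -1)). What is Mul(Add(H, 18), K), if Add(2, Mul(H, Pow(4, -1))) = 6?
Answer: Rational(-9826, 89) ≈ -110.40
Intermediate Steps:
K = Rational(-289, 89) (K = Add(-5, Mul(-156, Pow(-89, -1))) = Add(-5, Mul(-156, Rational(-1, 89))) = Add(-5, Rational(156, 89)) = Rational(-289, 89) ≈ -3.2472)
H = 16 (H = Add(-8, Mul(4, 6)) = Add(-8, 24) = 16)
Mul(Add(H, 18), K) = Mul(Add(16, 18), Rational(-289, 89)) = Mul(34, Rational(-289, 89)) = Rational(-9826, 89)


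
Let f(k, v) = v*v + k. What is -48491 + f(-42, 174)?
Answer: -18257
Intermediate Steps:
f(k, v) = k + v² (f(k, v) = v² + k = k + v²)
-48491 + f(-42, 174) = -48491 + (-42 + 174²) = -48491 + (-42 + 30276) = -48491 + 30234 = -18257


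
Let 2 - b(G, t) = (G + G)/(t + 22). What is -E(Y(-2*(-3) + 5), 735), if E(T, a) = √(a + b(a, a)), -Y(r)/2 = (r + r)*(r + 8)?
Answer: -√421224323/757 ≈ -27.112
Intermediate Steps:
b(G, t) = 2 - 2*G/(22 + t) (b(G, t) = 2 - (G + G)/(t + 22) = 2 - 2*G/(22 + t))
Y(r) = -4*r*(8 + r) (Y(r) = -2*(r + r)*(r + 8) = -2*2*r*(8 + r) = -4*r*(8 + r))
E(T, a) = √(a + 44/(22 + a)) (E(T, a) = √(a + 2*(22 + a - a)/(22 + a)) = √(a + 2*22/(22 + a)) = √(a + 44/(22 + a)))
-E(Y(-2*(-3) + 5), 735) = -√((44 + 735*(22 + 735))/(22 + 735)) = -√((44 + 735*757)/757) = -√((44 + 556395)/757) = -√((1/757)*556439) = -√(556439/757) = -√421224323/757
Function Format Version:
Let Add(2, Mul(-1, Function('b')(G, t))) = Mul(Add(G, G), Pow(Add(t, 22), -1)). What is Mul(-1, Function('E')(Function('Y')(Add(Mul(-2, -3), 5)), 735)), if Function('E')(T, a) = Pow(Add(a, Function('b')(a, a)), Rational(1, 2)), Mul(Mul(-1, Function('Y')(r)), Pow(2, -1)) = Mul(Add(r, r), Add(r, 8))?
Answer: Mul(Rational(-1, 757), Pow(421224323, Rational(1, 2))) ≈ -27.112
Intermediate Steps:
Function('b')(G, t) = Add(2, Mul(-2, G, Pow(Add(22, t), -1))) (Function('b')(G, t) = Add(2, Mul(-1, Mul(Add(G, G), Pow(Add(t, 22), -1)))) = Add(2, Mul(-1, Mul(Mul(2, G), Pow(Add(22, t), -1)))) = Add(2, Mul(-1, Mul(2, G, Pow(Add(22, t), -1)))) = Add(2, Mul(-2, G, Pow(Add(22, t), -1))))
Function('Y')(r) = Mul(-4, r, Add(8, r)) (Function('Y')(r) = Mul(-2, Mul(Add(r, r), Add(r, 8))) = Mul(-2, Mul(Mul(2, r), Add(8, r))) = Mul(-2, Mul(2, r, Add(8, r))) = Mul(-4, r, Add(8, r)))
Function('E')(T, a) = Pow(Add(a, Mul(44, Pow(Add(22, a), -1))), Rational(1, 2)) (Function('E')(T, a) = Pow(Add(a, Mul(2, Pow(Add(22, a), -1), Add(22, a, Mul(-1, a)))), Rational(1, 2)) = Pow(Add(a, Mul(2, Pow(Add(22, a), -1), 22)), Rational(1, 2)) = Pow(Add(a, Mul(44, Pow(Add(22, a), -1))), Rational(1, 2)))
Mul(-1, Function('E')(Function('Y')(Add(Mul(-2, -3), 5)), 735)) = Mul(-1, Pow(Mul(Pow(Add(22, 735), -1), Add(44, Mul(735, Add(22, 735)))), Rational(1, 2))) = Mul(-1, Pow(Mul(Pow(757, -1), Add(44, Mul(735, 757))), Rational(1, 2))) = Mul(-1, Pow(Mul(Rational(1, 757), Add(44, 556395)), Rational(1, 2))) = Mul(-1, Pow(Mul(Rational(1, 757), 556439), Rational(1, 2))) = Mul(-1, Pow(Rational(556439, 757), Rational(1, 2))) = Mul(-1, Mul(Rational(1, 757), Pow(421224323, Rational(1, 2)))) = Mul(Rational(-1, 757), Pow(421224323, Rational(1, 2)))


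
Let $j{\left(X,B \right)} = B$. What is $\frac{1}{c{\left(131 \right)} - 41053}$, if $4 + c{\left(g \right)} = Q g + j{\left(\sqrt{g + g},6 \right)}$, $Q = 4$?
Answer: $- \frac{1}{40527} \approx -2.4675 \cdot 10^{-5}$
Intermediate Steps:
$c{\left(g \right)} = 2 + 4 g$ ($c{\left(g \right)} = -4 + \left(4 g + 6\right) = -4 + \left(6 + 4 g\right) = 2 + 4 g$)
$\frac{1}{c{\left(131 \right)} - 41053} = \frac{1}{\left(2 + 4 \cdot 131\right) - 41053} = \frac{1}{\left(2 + 524\right) - 41053} = \frac{1}{526 - 41053} = \frac{1}{-40527} = - \frac{1}{40527}$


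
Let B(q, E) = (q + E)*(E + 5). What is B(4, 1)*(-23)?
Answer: -690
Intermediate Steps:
B(q, E) = (5 + E)*(E + q) (B(q, E) = (E + q)*(5 + E) = (5 + E)*(E + q))
B(4, 1)*(-23) = (1² + 5*1 + 5*4 + 1*4)*(-23) = (1 + 5 + 20 + 4)*(-23) = 30*(-23) = -690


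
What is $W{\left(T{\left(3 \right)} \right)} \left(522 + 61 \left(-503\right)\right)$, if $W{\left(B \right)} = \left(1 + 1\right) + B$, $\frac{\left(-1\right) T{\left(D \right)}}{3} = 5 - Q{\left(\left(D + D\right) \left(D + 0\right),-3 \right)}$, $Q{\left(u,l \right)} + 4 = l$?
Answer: $1025474$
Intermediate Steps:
$Q{\left(u,l \right)} = -4 + l$
$T{\left(D \right)} = -36$ ($T{\left(D \right)} = - 3 \left(5 - \left(-4 - 3\right)\right) = - 3 \left(5 - -7\right) = - 3 \left(5 + 7\right) = \left(-3\right) 12 = -36$)
$W{\left(B \right)} = 2 + B$
$W{\left(T{\left(3 \right)} \right)} \left(522 + 61 \left(-503\right)\right) = \left(2 - 36\right) \left(522 + 61 \left(-503\right)\right) = - 34 \left(522 - 30683\right) = \left(-34\right) \left(-30161\right) = 1025474$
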